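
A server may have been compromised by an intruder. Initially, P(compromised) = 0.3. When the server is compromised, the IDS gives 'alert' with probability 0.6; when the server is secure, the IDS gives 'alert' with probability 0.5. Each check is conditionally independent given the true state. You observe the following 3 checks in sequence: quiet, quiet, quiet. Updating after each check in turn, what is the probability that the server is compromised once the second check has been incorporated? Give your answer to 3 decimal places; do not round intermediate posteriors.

0.215

After 'quiet': P(compromised) = 0.4·0.3000 / (0.4·0.3000 + 0.5·0.7000) ≈ 0.2553
After 'quiet': P(compromised) = 0.4·0.2553 / (0.4·0.2553 + 0.5·0.7447) ≈ 0.2152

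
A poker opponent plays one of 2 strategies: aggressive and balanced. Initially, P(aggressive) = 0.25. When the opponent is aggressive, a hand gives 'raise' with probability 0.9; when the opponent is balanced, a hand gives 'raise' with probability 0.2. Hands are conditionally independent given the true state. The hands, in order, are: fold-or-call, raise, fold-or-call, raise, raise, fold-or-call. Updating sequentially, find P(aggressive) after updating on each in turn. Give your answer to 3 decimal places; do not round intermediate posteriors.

0.056

After 'fold-or-call': P(aggressive) = 0.1·0.2500 / (0.1·0.2500 + 0.8·0.7500) ≈ 0.0400
After 'raise': P(aggressive) = 0.9·0.0400 / (0.9·0.0400 + 0.2·0.9600) ≈ 0.1579
After 'fold-or-call': P(aggressive) = 0.1·0.1579 / (0.1·0.1579 + 0.8·0.8421) ≈ 0.0229
After 'raise': P(aggressive) = 0.9·0.0229 / (0.9·0.0229 + 0.2·0.9771) ≈ 0.0954
After 'raise': P(aggressive) = 0.9·0.0954 / (0.9·0.0954 + 0.2·0.9046) ≈ 0.3219
After 'fold-or-call': P(aggressive) = 0.1·0.3219 / (0.1·0.3219 + 0.8·0.6781) ≈ 0.0560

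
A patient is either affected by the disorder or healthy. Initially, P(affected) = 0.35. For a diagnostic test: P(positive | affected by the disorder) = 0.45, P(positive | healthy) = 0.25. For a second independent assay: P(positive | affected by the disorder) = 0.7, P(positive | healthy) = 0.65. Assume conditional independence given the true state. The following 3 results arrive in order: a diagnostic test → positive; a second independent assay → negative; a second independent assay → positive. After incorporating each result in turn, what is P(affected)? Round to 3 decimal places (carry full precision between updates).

Apply Bayes' rule sequentially, carrying P(affected) forward.
After a diagnostic test='positive': P(affected) = 0.45·0.3500 / (0.45·0.3500 + 0.25·0.6500) ≈ 0.4922
After a second independent assay='negative': P(affected) = 0.3·0.4922 / (0.3·0.4922 + 0.35·0.5078) ≈ 0.4538
After a second independent assay='positive': P(affected) = 0.7·0.4538 / (0.7·0.4538 + 0.65·0.5462) ≈ 0.4722

0.472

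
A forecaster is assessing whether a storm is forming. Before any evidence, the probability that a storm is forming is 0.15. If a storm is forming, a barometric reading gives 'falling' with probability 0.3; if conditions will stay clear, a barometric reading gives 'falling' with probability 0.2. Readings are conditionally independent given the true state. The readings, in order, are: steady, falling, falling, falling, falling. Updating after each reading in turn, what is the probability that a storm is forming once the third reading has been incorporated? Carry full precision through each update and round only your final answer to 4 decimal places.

0.2578

After 'steady': P(storm) = 0.7·0.1500 / (0.7·0.1500 + 0.8·0.8500) ≈ 0.1338
After 'falling': P(storm) = 0.3·0.1338 / (0.3·0.1338 + 0.2·0.8662) ≈ 0.1881
After 'falling': P(storm) = 0.3·0.1881 / (0.3·0.1881 + 0.2·0.8119) ≈ 0.2578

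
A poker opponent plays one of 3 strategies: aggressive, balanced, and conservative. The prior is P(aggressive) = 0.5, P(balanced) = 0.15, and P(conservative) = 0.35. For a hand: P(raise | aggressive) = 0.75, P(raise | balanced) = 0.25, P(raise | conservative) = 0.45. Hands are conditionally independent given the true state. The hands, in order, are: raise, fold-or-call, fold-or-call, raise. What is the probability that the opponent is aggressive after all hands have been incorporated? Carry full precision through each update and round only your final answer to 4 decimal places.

0.3969

After 'raise': normaliser = 0.75·0.5000 + 0.25·0.1500 + 0.45·0.3500; P(aggressive) ≈ 0.6579, P(balanced) ≈ 0.0658, P(conservative) ≈ 0.2763
After 'fold-or-call': normaliser = 0.25·0.6579 + 0.75·0.0658 + 0.55·0.2763; P(aggressive) ≈ 0.4496, P(balanced) ≈ 0.1349, P(conservative) ≈ 0.4155
After 'fold-or-call': normaliser = 0.25·0.4496 + 0.75·0.1349 + 0.55·0.4155; P(aggressive) ≈ 0.2543, P(balanced) ≈ 0.2288, P(conservative) ≈ 0.5169
After 'raise': normaliser = 0.75·0.2543 + 0.25·0.2288 + 0.45·0.5169; P(aggressive) ≈ 0.3969, P(balanced) ≈ 0.1191, P(conservative) ≈ 0.4841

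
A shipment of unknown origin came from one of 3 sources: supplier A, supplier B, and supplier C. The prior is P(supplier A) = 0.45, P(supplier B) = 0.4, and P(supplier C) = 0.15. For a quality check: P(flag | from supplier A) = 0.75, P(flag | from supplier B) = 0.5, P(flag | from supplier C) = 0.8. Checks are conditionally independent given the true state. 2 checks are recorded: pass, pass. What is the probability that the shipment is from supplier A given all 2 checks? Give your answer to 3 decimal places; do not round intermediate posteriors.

0.210

After 'pass': normaliser = 0.25·0.4500 + 0.5·0.4000 + 0.2·0.1500; P(supplier A) ≈ 0.3285, P(supplier B) ≈ 0.5839, P(supplier C) ≈ 0.0876
After 'pass': normaliser = 0.25·0.3285 + 0.5·0.5839 + 0.2·0.0876; P(supplier A) ≈ 0.2097, P(supplier B) ≈ 0.7456, P(supplier C) ≈ 0.0447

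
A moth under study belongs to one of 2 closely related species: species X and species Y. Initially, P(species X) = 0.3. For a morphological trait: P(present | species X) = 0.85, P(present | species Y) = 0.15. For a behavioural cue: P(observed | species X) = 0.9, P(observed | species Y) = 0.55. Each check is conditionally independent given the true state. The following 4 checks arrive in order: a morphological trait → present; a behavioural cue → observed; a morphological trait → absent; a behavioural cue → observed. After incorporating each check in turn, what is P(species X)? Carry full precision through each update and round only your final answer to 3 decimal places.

0.534

Each posterior becomes the prior for the next update.
After a morphological trait='present': P(species X) = 0.85·0.3000 / (0.85·0.3000 + 0.15·0.7000) ≈ 0.7083
After a behavioural cue='observed': P(species X) = 0.9·0.7083 / (0.9·0.7083 + 0.55·0.2917) ≈ 0.7990
After a morphological trait='absent': P(species X) = 0.15·0.7990 / (0.15·0.7990 + 0.85·0.2010) ≈ 0.4122
After a behavioural cue='observed': P(species X) = 0.9·0.4122 / (0.9·0.4122 + 0.55·0.5878) ≈ 0.5344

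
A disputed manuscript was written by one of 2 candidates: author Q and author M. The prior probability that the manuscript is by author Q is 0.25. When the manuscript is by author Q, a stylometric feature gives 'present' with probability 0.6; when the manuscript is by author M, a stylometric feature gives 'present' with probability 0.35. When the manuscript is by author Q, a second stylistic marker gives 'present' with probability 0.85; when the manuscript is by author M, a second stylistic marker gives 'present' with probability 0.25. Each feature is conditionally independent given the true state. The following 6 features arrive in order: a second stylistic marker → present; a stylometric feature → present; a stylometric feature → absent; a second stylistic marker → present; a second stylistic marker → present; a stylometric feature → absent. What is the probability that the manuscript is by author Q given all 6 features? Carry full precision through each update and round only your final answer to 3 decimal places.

0.895

After a second stylistic marker='present': P(author Q) = 0.85·0.2500 / (0.85·0.2500 + 0.25·0.7500) ≈ 0.5312
After a stylometric feature='present': P(author Q) = 0.6·0.5312 / (0.6·0.5312 + 0.35·0.4688) ≈ 0.6602
After a stylometric feature='absent': P(author Q) = 0.4·0.6602 / (0.4·0.6602 + 0.65·0.3398) ≈ 0.5445
After a second stylistic marker='present': P(author Q) = 0.85·0.5445 / (0.85·0.5445 + 0.25·0.4555) ≈ 0.8026
After a second stylistic marker='present': P(author Q) = 0.85·0.8026 / (0.85·0.8026 + 0.25·0.1974) ≈ 0.9325
After a stylometric feature='absent': P(author Q) = 0.4·0.9325 / (0.4·0.9325 + 0.65·0.0675) ≈ 0.8948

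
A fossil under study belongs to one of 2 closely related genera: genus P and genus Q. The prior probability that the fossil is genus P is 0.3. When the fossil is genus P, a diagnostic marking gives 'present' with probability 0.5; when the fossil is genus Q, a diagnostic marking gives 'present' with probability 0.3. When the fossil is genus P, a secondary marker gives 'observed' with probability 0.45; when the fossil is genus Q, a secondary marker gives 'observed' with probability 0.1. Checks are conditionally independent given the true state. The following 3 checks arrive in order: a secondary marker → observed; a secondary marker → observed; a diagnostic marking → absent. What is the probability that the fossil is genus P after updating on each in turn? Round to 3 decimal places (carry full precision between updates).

0.861

Apply Bayes' rule sequentially, carrying P(genus P) forward.
After a secondary marker='observed': P(genus P) = 0.45·0.3000 / (0.45·0.3000 + 0.1·0.7000) ≈ 0.6585
After a secondary marker='observed': P(genus P) = 0.45·0.6585 / (0.45·0.6585 + 0.1·0.3415) ≈ 0.8967
After a diagnostic marking='absent': P(genus P) = 0.5·0.8967 / (0.5·0.8967 + 0.7·0.1033) ≈ 0.8611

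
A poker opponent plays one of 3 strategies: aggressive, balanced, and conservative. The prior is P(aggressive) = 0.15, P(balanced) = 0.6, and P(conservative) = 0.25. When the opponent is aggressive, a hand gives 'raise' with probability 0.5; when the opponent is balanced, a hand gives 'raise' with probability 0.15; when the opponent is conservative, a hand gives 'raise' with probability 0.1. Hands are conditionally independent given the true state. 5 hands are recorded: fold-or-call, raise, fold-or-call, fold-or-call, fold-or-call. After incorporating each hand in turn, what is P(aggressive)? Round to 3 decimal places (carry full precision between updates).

Each posterior becomes the prior for the next update.
After 'fold-or-call': normaliser = 0.5·0.1500 + 0.85·0.6000 + 0.9·0.2500; P(aggressive) ≈ 0.0926, P(balanced) ≈ 0.6296, P(conservative) ≈ 0.2778
After 'raise': normaliser = 0.5·0.0926 + 0.15·0.6296 + 0.1·0.2778; P(aggressive) ≈ 0.2747, P(balanced) ≈ 0.5604, P(conservative) ≈ 0.1648
After 'fold-or-call': normaliser = 0.5·0.2747 + 0.85·0.5604 + 0.9·0.1648; P(aggressive) ≈ 0.1802, P(balanced) ≈ 0.6251, P(conservative) ≈ 0.1947
After 'fold-or-call': normaliser = 0.5·0.1802 + 0.85·0.6251 + 0.9·0.1947; P(aggressive) ≈ 0.1131, P(balanced) ≈ 0.6670, P(conservative) ≈ 0.2199
After 'fold-or-call': normaliser = 0.5·0.1131 + 0.85·0.6670 + 0.9·0.2199; P(aggressive) ≈ 0.0689, P(balanced) ≈ 0.6902, P(conservative) ≈ 0.2410

0.069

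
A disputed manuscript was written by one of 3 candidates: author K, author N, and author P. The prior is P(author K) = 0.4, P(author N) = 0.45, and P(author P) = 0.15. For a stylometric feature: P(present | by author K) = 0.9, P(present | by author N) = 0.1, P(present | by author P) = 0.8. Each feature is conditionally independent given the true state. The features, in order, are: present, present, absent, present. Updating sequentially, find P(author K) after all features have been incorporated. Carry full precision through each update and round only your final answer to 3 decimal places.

0.649

After 'present': normaliser = 0.9·0.4000 + 0.1·0.4500 + 0.8·0.1500; P(author K) ≈ 0.6857, P(author N) ≈ 0.0857, P(author P) ≈ 0.2286
After 'present': normaliser = 0.9·0.6857 + 0.1·0.0857 + 0.8·0.2286; P(author K) ≈ 0.7633, P(author N) ≈ 0.0106, P(author P) ≈ 0.2261
After 'absent': normaliser = 0.1·0.7633 + 0.9·0.0106 + 0.2·0.2261; P(author K) ≈ 0.5822, P(author N) ≈ 0.0728, P(author P) ≈ 0.3450
After 'present': normaliser = 0.9·0.5822 + 0.1·0.0728 + 0.8·0.3450; P(author K) ≈ 0.6491, P(author N) ≈ 0.0090, P(author P) ≈ 0.3419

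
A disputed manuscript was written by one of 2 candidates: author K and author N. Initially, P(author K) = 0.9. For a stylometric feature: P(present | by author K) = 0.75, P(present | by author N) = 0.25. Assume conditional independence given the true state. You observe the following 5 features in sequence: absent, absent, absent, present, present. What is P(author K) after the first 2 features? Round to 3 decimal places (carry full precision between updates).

0.500

After 'absent': P(author K) = 0.25·0.9000 / (0.25·0.9000 + 0.75·0.1000) ≈ 0.7500
After 'absent': P(author K) = 0.25·0.7500 / (0.25·0.7500 + 0.75·0.2500) ≈ 0.5000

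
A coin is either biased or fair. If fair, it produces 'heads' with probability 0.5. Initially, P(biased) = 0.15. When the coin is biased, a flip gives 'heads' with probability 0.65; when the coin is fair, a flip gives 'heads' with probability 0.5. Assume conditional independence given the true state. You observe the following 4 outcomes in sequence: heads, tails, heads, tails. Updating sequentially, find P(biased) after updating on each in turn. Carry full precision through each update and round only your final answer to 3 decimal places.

After 'heads': P(biased) = 0.65·0.1500 / (0.65·0.1500 + 0.5·0.8500) ≈ 0.1866
After 'tails': P(biased) = 0.35·0.1866 / (0.35·0.1866 + 0.5·0.8134) ≈ 0.1384
After 'heads': P(biased) = 0.65·0.1384 / (0.65·0.1384 + 0.5·0.8616) ≈ 0.1727
After 'tails': P(biased) = 0.35·0.1727 / (0.35·0.1727 + 0.5·0.8273) ≈ 0.1275

0.128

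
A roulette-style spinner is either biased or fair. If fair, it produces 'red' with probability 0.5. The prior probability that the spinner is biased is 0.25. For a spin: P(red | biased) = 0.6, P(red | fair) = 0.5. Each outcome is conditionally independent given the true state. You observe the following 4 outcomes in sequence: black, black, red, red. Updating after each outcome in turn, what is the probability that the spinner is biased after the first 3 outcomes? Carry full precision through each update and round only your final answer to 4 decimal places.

After 'black': P(biased) = 0.4·0.2500 / (0.4·0.2500 + 0.5·0.7500) ≈ 0.2105
After 'black': P(biased) = 0.4·0.2105 / (0.4·0.2105 + 0.5·0.7895) ≈ 0.1758
After 'red': P(biased) = 0.6·0.1758 / (0.6·0.1758 + 0.5·0.8242) ≈ 0.2038

0.2038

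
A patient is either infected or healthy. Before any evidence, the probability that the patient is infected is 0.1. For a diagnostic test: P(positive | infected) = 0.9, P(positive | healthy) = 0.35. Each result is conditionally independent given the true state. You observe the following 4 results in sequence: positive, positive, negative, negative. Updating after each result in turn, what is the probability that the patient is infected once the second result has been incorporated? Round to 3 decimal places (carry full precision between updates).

After 'positive': P(infected) = 0.9·0.1000 / (0.9·0.1000 + 0.35·0.9000) ≈ 0.2222
After 'positive': P(infected) = 0.9·0.2222 / (0.9·0.2222 + 0.35·0.7778) ≈ 0.4235

0.424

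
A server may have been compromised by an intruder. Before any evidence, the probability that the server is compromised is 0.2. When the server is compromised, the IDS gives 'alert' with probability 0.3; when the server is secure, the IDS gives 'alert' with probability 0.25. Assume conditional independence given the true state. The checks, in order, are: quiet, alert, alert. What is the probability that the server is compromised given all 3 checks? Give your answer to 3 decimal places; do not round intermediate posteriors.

After 'quiet': P(compromised) = 0.7·0.2000 / (0.7·0.2000 + 0.75·0.8000) ≈ 0.1892
After 'alert': P(compromised) = 0.3·0.1892 / (0.3·0.1892 + 0.25·0.8108) ≈ 0.2188
After 'alert': P(compromised) = 0.3·0.2188 / (0.3·0.2188 + 0.25·0.7812) ≈ 0.2515

0.251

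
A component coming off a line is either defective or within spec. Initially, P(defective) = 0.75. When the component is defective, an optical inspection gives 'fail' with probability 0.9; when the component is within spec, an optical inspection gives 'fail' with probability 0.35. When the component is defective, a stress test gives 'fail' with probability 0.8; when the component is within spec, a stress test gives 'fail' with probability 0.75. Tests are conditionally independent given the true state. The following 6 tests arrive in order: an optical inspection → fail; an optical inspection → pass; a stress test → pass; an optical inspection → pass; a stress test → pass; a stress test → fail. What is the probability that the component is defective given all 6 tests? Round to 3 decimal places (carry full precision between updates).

0.111

After an optical inspection='fail': P(defective) = 0.9·0.7500 / (0.9·0.7500 + 0.35·0.2500) ≈ 0.8852
After an optical inspection='pass': P(defective) = 0.1·0.8852 / (0.1·0.8852 + 0.65·0.1148) ≈ 0.5427
After a stress test='pass': P(defective) = 0.2·0.5427 / (0.2·0.5427 + 0.25·0.4573) ≈ 0.4870
After an optical inspection='pass': P(defective) = 0.1·0.4870 / (0.1·0.4870 + 0.65·0.5130) ≈ 0.1275
After a stress test='pass': P(defective) = 0.2·0.1275 / (0.2·0.1275 + 0.25·0.8725) ≈ 0.1046
After a stress test='fail': P(defective) = 0.8·0.1046 / (0.8·0.1046 + 0.75·0.8954) ≈ 0.1108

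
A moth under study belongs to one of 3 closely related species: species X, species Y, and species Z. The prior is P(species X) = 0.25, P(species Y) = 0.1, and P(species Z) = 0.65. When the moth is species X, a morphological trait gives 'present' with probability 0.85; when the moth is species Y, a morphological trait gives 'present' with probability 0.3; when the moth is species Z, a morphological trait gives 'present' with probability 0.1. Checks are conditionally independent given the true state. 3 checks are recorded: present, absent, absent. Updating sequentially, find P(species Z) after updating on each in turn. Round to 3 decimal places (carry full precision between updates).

After 'present': normaliser = 0.85·0.2500 + 0.3·0.1000 + 0.1·0.6500; P(species X) ≈ 0.6911, P(species Y) ≈ 0.0976, P(species Z) ≈ 0.2114
After 'absent': normaliser = 0.15·0.6911 + 0.7·0.0976 + 0.9·0.2114; P(species X) ≈ 0.2862, P(species Y) ≈ 0.1886, P(species Z) ≈ 0.5253
After 'absent': normaliser = 0.15·0.2862 + 0.7·0.1886 + 0.9·0.5253; P(species X) ≈ 0.0663, P(species Y) ≈ 0.2038, P(species Z) ≈ 0.7299

0.730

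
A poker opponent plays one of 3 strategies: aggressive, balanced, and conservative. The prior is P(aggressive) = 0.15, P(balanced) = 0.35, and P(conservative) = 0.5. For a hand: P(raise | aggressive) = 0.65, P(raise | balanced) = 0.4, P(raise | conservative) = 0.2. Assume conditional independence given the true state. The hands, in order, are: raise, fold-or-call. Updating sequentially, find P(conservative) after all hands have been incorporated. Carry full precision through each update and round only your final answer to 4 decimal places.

0.4038

After 'raise': normaliser = 0.65·0.1500 + 0.4·0.3500 + 0.2·0.5000; P(aggressive) ≈ 0.2889, P(balanced) ≈ 0.4148, P(conservative) ≈ 0.2963
After 'fold-or-call': normaliser = 0.35·0.2889 + 0.6·0.4148 + 0.8·0.2963; P(aggressive) ≈ 0.1722, P(balanced) ≈ 0.4240, P(conservative) ≈ 0.4038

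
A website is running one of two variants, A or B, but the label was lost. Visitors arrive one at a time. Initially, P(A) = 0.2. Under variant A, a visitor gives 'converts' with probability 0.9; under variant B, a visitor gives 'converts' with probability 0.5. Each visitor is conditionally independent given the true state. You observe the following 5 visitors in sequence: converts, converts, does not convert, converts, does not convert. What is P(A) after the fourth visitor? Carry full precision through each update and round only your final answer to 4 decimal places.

After 'converts': P(A) = 0.9·0.2000 / (0.9·0.2000 + 0.5·0.8000) ≈ 0.3103
After 'converts': P(A) = 0.9·0.3103 / (0.9·0.3103 + 0.5·0.6897) ≈ 0.4475
After 'does not convert': P(A) = 0.1·0.4475 / (0.1·0.4475 + 0.5·0.5525) ≈ 0.1394
After 'converts': P(A) = 0.9·0.1394 / (0.9·0.1394 + 0.5·0.8606) ≈ 0.2258

0.2258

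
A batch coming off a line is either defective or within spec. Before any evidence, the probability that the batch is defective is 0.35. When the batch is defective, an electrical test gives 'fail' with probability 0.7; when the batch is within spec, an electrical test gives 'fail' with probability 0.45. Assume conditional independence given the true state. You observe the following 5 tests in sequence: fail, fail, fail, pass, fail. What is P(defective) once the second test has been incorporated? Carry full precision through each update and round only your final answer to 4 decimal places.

After 'fail': P(defective) = 0.7·0.3500 / (0.7·0.3500 + 0.45·0.6500) ≈ 0.4558
After 'fail': P(defective) = 0.7·0.4558 / (0.7·0.4558 + 0.45·0.5442) ≈ 0.5658

0.5658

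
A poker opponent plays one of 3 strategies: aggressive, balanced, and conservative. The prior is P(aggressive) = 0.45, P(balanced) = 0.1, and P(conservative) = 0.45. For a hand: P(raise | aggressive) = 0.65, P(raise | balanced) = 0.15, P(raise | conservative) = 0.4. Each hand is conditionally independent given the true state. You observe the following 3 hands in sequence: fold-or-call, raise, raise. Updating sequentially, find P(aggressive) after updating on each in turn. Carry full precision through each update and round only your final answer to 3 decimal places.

0.596

After 'fold-or-call': normaliser = 0.35·0.4500 + 0.85·0.1000 + 0.6·0.4500; P(aggressive) ≈ 0.3073, P(balanced) ≈ 0.1659, P(conservative) ≈ 0.5268
After 'raise': normaliser = 0.65·0.3073 + 0.15·0.1659 + 0.4·0.5268; P(aggressive) ≈ 0.4588, P(balanced) ≈ 0.0571, P(conservative) ≈ 0.4840
After 'raise': normaliser = 0.65·0.4588 + 0.15·0.0571 + 0.4·0.4840; P(aggressive) ≈ 0.5960, P(balanced) ≈ 0.0171, P(conservative) ≈ 0.3869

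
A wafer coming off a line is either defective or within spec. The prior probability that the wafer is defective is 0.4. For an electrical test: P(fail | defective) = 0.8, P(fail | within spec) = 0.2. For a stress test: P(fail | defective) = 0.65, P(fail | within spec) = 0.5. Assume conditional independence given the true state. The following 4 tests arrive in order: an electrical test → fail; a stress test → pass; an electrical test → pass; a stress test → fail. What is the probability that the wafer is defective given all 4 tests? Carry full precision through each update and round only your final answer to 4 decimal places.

0.3776

After an electrical test='fail': P(defective) = 0.8·0.4000 / (0.8·0.4000 + 0.2·0.6000) ≈ 0.7273
After a stress test='pass': P(defective) = 0.35·0.7273 / (0.35·0.7273 + 0.5·0.2727) ≈ 0.6512
After an electrical test='pass': P(defective) = 0.2·0.6512 / (0.2·0.6512 + 0.8·0.3488) ≈ 0.3182
After a stress test='fail': P(defective) = 0.65·0.3182 / (0.65·0.3182 + 0.5·0.6818) ≈ 0.3776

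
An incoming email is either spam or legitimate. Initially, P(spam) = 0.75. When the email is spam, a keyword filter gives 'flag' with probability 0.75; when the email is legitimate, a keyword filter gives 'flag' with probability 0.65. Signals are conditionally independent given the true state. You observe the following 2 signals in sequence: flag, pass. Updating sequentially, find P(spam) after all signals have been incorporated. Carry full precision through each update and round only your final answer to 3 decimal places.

After 'flag': P(spam) = 0.75·0.7500 / (0.75·0.7500 + 0.65·0.2500) ≈ 0.7759
After 'pass': P(spam) = 0.25·0.7759 / (0.25·0.7759 + 0.35·0.2241) ≈ 0.7120

0.712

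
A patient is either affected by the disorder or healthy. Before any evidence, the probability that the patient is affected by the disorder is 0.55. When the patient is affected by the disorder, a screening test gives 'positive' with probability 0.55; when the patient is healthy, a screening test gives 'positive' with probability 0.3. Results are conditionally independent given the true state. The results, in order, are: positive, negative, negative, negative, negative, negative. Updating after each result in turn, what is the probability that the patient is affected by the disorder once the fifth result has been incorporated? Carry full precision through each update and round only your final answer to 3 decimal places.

0.277

After 'positive': P(affected) = 0.55·0.5500 / (0.55·0.5500 + 0.3·0.4500) ≈ 0.6914
After 'negative': P(affected) = 0.45·0.6914 / (0.45·0.6914 + 0.7·0.3086) ≈ 0.5902
After 'negative': P(affected) = 0.45·0.5902 / (0.45·0.5902 + 0.7·0.4098) ≈ 0.4808
After 'negative': P(affected) = 0.45·0.4808 / (0.45·0.4808 + 0.7·0.5192) ≈ 0.3732
After 'negative': P(affected) = 0.45·0.3732 / (0.45·0.3732 + 0.7·0.6268) ≈ 0.2768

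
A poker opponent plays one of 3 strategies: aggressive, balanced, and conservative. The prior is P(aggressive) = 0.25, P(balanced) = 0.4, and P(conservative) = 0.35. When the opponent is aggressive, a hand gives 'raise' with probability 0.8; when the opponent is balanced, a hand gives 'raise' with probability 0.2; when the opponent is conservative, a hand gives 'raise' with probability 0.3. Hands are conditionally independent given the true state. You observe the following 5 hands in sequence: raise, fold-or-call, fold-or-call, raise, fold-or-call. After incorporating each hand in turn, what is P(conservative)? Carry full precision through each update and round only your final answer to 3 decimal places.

After 'raise': normaliser = 0.8·0.2500 + 0.2·0.4000 + 0.3·0.3500; P(aggressive) ≈ 0.5195, P(balanced) ≈ 0.2078, P(conservative) ≈ 0.2727
After 'fold-or-call': normaliser = 0.2·0.5195 + 0.8·0.2078 + 0.7·0.2727; P(aggressive) ≈ 0.2254, P(balanced) ≈ 0.3606, P(conservative) ≈ 0.4141
After 'fold-or-call': normaliser = 0.2·0.2254 + 0.8·0.3606 + 0.7·0.4141; P(aggressive) ≈ 0.0723, P(balanced) ≈ 0.4627, P(conservative) ≈ 0.4650
After 'raise': normaliser = 0.8·0.0723 + 0.2·0.4627 + 0.3·0.4650; P(aggressive) ≈ 0.1995, P(balanced) ≈ 0.3193, P(conservative) ≈ 0.4812
After 'fold-or-call': normaliser = 0.2·0.1995 + 0.8·0.3193 + 0.7·0.4812; P(aggressive) ≈ 0.0631, P(balanced) ≈ 0.4040, P(conservative) ≈ 0.5329

0.533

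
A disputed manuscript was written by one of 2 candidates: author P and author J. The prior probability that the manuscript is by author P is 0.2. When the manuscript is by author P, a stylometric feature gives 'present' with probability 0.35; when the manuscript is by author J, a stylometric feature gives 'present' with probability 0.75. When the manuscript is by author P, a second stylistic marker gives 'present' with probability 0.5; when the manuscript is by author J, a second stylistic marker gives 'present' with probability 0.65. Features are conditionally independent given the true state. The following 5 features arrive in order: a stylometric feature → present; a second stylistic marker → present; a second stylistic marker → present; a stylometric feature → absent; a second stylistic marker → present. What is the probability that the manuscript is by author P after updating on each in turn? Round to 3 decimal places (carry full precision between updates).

0.121

After a stylometric feature='present': P(author P) = 0.35·0.2000 / (0.35·0.2000 + 0.75·0.8000) ≈ 0.1045
After a second stylistic marker='present': P(author P) = 0.5·0.1045 / (0.5·0.1045 + 0.65·0.8955) ≈ 0.0824
After a second stylistic marker='present': P(author P) = 0.5·0.0824 / (0.5·0.0824 + 0.65·0.9176) ≈ 0.0646
After a stylometric feature='absent': P(author P) = 0.65·0.0646 / (0.65·0.0646 + 0.25·0.9354) ≈ 0.1522
After a second stylistic marker='present': P(author P) = 0.5·0.1522 / (0.5·0.1522 + 0.65·0.8478) ≈ 0.1213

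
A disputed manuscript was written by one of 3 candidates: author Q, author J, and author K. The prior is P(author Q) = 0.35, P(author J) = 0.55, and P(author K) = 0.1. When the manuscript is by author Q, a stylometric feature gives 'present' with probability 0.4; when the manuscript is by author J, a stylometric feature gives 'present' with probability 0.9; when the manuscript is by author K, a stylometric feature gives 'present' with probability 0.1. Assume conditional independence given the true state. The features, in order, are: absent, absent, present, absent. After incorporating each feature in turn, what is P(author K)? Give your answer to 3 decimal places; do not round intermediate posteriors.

After 'absent': normaliser = 0.6·0.3500 + 0.1·0.5500 + 0.9·0.1000; P(author Q) ≈ 0.5915, P(author J) ≈ 0.1549, P(author K) ≈ 0.2535
After 'absent': normaliser = 0.6·0.5915 + 0.1·0.1549 + 0.9·0.2535; P(author Q) ≈ 0.5929, P(author J) ≈ 0.0259, P(author K) ≈ 0.3812
After 'present': normaliser = 0.4·0.5929 + 0.9·0.0259 + 0.1·0.3812; P(author Q) ≈ 0.7943, P(author J) ≈ 0.0780, P(author K) ≈ 0.1277
After 'absent': normaliser = 0.6·0.7943 + 0.1·0.0780 + 0.9·0.1277; P(author Q) ≈ 0.7953, P(author J) ≈ 0.0130, P(author K) ≈ 0.1917

0.192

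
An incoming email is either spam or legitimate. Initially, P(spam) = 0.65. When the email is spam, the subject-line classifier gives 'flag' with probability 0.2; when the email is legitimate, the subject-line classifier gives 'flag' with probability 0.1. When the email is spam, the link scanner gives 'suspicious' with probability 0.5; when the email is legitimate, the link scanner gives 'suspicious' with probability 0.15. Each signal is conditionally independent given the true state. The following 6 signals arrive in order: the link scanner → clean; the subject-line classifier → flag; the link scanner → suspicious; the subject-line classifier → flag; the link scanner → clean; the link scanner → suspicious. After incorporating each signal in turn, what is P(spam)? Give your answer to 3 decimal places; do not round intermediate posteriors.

0.966

Each posterior becomes the prior for the next update.
After the link scanner='clean': P(spam) = 0.5·0.6500 / (0.5·0.6500 + 0.85·0.3500) ≈ 0.5221
After the subject-line classifier='flag': P(spam) = 0.2·0.5221 / (0.2·0.5221 + 0.1·0.4779) ≈ 0.6860
After the link scanner='suspicious': P(spam) = 0.5·0.6860 / (0.5·0.6860 + 0.15·0.3140) ≈ 0.8793
After the subject-line classifier='flag': P(spam) = 0.2·0.8793 / (0.2·0.8793 + 0.1·0.1207) ≈ 0.9358
After the link scanner='clean': P(spam) = 0.5·0.9358 / (0.5·0.9358 + 0.85·0.0642) ≈ 0.8955
After the link scanner='suspicious': P(spam) = 0.5·0.8955 / (0.5·0.8955 + 0.15·0.1045) ≈ 0.9662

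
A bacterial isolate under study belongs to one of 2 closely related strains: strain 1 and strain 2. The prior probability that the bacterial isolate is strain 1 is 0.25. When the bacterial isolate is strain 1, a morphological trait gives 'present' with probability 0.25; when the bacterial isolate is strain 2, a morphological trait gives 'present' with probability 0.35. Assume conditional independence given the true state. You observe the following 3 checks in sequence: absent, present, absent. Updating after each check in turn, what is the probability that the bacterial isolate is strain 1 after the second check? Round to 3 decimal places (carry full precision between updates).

0.216

After 'absent': P(strain 1) = 0.75·0.2500 / (0.75·0.2500 + 0.65·0.7500) ≈ 0.2778
After 'present': P(strain 1) = 0.25·0.2778 / (0.25·0.2778 + 0.35·0.7222) ≈ 0.2155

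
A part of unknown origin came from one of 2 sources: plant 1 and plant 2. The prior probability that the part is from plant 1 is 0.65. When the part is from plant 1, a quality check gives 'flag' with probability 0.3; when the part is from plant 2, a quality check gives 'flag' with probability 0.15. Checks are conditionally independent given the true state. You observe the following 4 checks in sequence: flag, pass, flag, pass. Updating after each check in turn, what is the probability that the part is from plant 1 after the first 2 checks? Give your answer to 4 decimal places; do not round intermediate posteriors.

0.7536

After 'flag': P(plant 1) = 0.3·0.6500 / (0.3·0.6500 + 0.15·0.3500) ≈ 0.7879
After 'pass': P(plant 1) = 0.7·0.7879 / (0.7·0.7879 + 0.85·0.2121) ≈ 0.7536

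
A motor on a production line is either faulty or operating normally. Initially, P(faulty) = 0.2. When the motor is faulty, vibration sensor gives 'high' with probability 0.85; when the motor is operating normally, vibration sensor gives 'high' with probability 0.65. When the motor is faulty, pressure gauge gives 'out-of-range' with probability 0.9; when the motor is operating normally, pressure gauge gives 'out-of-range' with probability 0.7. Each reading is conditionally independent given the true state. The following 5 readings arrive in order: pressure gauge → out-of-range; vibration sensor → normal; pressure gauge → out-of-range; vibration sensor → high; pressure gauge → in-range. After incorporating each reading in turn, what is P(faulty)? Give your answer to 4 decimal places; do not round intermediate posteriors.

0.0717

After pressure gauge='out-of-range': P(faulty) = 0.9·0.2000 / (0.9·0.2000 + 0.7·0.8000) ≈ 0.2432
After vibration sensor='normal': P(faulty) = 0.15·0.2432 / (0.15·0.2432 + 0.35·0.7568) ≈ 0.1211
After pressure gauge='out-of-range': P(faulty) = 0.9·0.1211 / (0.9·0.1211 + 0.7·0.8789) ≈ 0.1505
After vibration sensor='high': P(faulty) = 0.85·0.1505 / (0.85·0.1505 + 0.65·0.8495) ≈ 0.1881
After pressure gauge='in-range': P(faulty) = 0.1·0.1881 / (0.1·0.1881 + 0.3·0.8119) ≈ 0.0717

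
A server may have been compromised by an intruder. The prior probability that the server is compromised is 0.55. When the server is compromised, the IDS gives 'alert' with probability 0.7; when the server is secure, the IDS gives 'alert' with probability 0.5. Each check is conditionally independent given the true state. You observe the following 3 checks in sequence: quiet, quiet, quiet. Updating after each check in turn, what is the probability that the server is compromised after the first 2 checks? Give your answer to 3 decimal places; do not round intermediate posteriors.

0.306

After 'quiet': P(compromised) = 0.3·0.5500 / (0.3·0.5500 + 0.5·0.4500) ≈ 0.4231
After 'quiet': P(compromised) = 0.3·0.4231 / (0.3·0.4231 + 0.5·0.5769) ≈ 0.3056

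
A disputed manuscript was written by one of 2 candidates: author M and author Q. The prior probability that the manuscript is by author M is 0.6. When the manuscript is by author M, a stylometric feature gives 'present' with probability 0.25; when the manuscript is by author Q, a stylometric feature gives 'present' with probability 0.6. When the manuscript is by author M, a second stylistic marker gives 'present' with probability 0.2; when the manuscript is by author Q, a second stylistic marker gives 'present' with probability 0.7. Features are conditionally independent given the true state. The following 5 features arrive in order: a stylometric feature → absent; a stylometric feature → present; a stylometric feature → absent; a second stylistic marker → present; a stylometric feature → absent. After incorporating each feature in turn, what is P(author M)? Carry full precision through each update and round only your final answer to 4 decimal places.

After a stylometric feature='absent': P(author M) = 0.75·0.6000 / (0.75·0.6000 + 0.4·0.4000) ≈ 0.7377
After a stylometric feature='present': P(author M) = 0.25·0.7377 / (0.25·0.7377 + 0.6·0.2623) ≈ 0.5396
After a stylometric feature='absent': P(author M) = 0.75·0.5396 / (0.75·0.5396 + 0.4·0.4604) ≈ 0.6872
After a second stylistic marker='present': P(author M) = 0.2·0.6872 / (0.2·0.6872 + 0.7·0.3128) ≈ 0.3857
After a stylometric feature='absent': P(author M) = 0.75·0.3857 / (0.75·0.3857 + 0.4·0.6143) ≈ 0.5407

0.5407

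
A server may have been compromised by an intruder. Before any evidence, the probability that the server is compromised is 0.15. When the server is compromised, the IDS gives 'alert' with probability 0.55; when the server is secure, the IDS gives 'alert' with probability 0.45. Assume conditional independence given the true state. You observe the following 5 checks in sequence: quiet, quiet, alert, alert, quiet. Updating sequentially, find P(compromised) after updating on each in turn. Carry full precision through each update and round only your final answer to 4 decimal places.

Apply Bayes' rule sequentially, carrying P(compromised) forward.
After 'quiet': P(compromised) = 0.45·0.1500 / (0.45·0.1500 + 0.55·0.8500) ≈ 0.1262
After 'quiet': P(compromised) = 0.45·0.1262 / (0.45·0.1262 + 0.55·0.8738) ≈ 0.1057
After 'alert': P(compromised) = 0.55·0.1057 / (0.55·0.1057 + 0.45·0.8943) ≈ 0.1262
After 'alert': P(compromised) = 0.55·0.1262 / (0.55·0.1262 + 0.45·0.8738) ≈ 0.1500
After 'quiet': P(compromised) = 0.45·0.1500 / (0.45·0.1500 + 0.55·0.8500) ≈ 0.1262

0.1262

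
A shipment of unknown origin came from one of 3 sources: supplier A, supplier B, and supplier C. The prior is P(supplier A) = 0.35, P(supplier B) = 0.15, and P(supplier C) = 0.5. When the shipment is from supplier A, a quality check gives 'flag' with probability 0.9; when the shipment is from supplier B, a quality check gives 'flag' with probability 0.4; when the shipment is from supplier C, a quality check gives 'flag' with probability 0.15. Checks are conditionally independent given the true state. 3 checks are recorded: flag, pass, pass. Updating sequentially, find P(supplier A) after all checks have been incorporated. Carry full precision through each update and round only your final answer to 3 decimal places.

After 'flag': normaliser = 0.9·0.3500 + 0.4·0.1500 + 0.15·0.5000; P(supplier A) ≈ 0.7000, P(supplier B) ≈ 0.1333, P(supplier C) ≈ 0.1667
After 'pass': normaliser = 0.1·0.7000 + 0.6·0.1333 + 0.85·0.1667; P(supplier A) ≈ 0.2400, P(supplier B) ≈ 0.2743, P(supplier C) ≈ 0.4857
After 'pass': normaliser = 0.1·0.2400 + 0.6·0.2743 + 0.85·0.4857; P(supplier A) ≈ 0.0399, P(supplier B) ≈ 0.2736, P(supplier C) ≈ 0.6865

0.040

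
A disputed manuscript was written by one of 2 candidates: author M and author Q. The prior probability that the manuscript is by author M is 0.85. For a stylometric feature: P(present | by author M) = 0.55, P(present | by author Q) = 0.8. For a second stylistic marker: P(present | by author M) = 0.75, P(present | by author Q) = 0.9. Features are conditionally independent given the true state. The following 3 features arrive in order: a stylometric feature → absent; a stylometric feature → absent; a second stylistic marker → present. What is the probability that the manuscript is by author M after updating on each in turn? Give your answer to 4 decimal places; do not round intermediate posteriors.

0.9598

After a stylometric feature='absent': P(author M) = 0.45·0.8500 / (0.45·0.8500 + 0.2·0.1500) ≈ 0.9273
After a stylometric feature='absent': P(author M) = 0.45·0.9273 / (0.45·0.9273 + 0.2·0.0727) ≈ 0.9663
After a second stylistic marker='present': P(author M) = 0.75·0.9663 / (0.75·0.9663 + 0.9·0.0337) ≈ 0.9598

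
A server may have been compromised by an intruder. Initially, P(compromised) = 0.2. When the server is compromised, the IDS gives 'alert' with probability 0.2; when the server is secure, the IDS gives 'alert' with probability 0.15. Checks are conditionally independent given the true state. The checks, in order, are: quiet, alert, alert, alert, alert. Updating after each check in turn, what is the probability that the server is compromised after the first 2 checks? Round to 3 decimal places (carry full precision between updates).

After 'quiet': P(compromised) = 0.8·0.2000 / (0.8·0.2000 + 0.85·0.8000) ≈ 0.1905
After 'alert': P(compromised) = 0.2·0.1905 / (0.2·0.1905 + 0.15·0.8095) ≈ 0.2388

0.239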